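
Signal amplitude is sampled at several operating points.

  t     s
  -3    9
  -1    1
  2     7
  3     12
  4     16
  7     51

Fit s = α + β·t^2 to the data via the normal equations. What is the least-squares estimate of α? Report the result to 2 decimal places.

α = 1.15

Sums needed: Σ1 = 6, Σt^2 = 88, Σt^2·t^2 = 2836.
Right-hand side: Σs = 96, Σt^2·s = 2973.
Determinant 6·2836 − 88² = 9272.
α = (96·2836 − 88·2973)/9272 = 1329/1159; β = (6·2973 − 88·96)/9272 = 4695/4636.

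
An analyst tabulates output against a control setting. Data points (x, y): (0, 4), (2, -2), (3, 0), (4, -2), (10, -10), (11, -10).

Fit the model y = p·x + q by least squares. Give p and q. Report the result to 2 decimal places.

Normal-equation sums: Σx·x = 250, Σx = 30, Σ1 = 6.
And Σx·y = -222, Σy = -20.
Eliminating q: 6·(row 1) − 30·(row 2) gives 600·p = 6·(-222) − 30·(-20) = -732, so p = -61/50.
Then q = ((-20) − 30·(-61/50))/6 = 83/30.

p = -1.22, q = 2.77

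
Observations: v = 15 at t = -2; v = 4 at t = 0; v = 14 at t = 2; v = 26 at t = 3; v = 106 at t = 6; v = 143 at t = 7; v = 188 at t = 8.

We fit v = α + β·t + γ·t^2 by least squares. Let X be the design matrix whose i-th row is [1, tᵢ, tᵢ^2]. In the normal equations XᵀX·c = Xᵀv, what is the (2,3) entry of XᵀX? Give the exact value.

1098

Row 2 ↔ basis t, column 3 ↔ basis t^2, so (XᵀX)_{2,3} = Σᵢ (t)·(t^2) = (-2)·(4) + (0)·(0) + (2)·(4) + (3)·(9) + (6)·(36) + (7)·(49) + (8)·(64) = 1098.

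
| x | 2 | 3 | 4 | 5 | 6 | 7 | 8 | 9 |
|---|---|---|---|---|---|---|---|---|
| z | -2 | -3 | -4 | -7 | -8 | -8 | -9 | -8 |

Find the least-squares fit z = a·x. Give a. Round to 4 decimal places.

a = -1.0986

Compute the Gram sums: Σx·x = 284.
For Aᵀz: Σx·z = -312.
Normal equations: [[284]]·[a]ᵀ = [-312]ᵀ.
a = (-312)/284 = -1.09859.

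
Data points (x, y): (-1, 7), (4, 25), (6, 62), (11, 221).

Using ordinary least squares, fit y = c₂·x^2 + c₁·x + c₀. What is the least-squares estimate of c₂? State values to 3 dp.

c₂ = 2.014

Compute the Gram sums: Σx^2·x^2 = 16194, Σx^2·x = 1610, Σx^2 = 174, Σx·x = 174, Σx = 20, Σ1 = 4.
Right-hand side: Σx^2·y = 29380, Σx·y = 2896, Σy = 315.
So AᵀA·[c₂, c₁, c₀]ᵀ = Aᵀy: [[16194, 1610, 174]; [1610, 174, 20]; [174, 20, 4]]·[c₂, c₁, c₀]ᵀ = [29380, 2896, 315]ᵀ.
Inverting the 3×3 Gram matrix, [c₂, c₁, c₀]ᵀ = [141/70, -1187/518, 3349/1295]ᵀ.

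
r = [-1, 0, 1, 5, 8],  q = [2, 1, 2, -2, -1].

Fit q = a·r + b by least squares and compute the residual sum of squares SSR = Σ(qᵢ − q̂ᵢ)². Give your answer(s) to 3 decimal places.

MᵀM·[a, b]ᵀ = Mᵀq reads: 91·a + 13·b = -18;  13·a + 5·b = 2.
(Σr·r = 91, Σr = 13, Σ1 = 5, Σr·q = -18, Σq = 2.)
Δ = 91·5 − 13² = 286.
a = ((-18)·5 − 13·2)/286 = -58/143; b = (91·2 − 13·(-18))/286 = 16/11.
Residuals: 20/143, -5/11, 136/143, -204/143, 113/143; SSR = 542/143.

SSR = 3.790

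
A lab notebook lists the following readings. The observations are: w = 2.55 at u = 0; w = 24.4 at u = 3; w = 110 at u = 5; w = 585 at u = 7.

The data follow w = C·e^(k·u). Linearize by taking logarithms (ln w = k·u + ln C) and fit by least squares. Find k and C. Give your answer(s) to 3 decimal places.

k = 0.773, C = 2.465

With ln wᵢ as the transformed response and uᵢ as the regressor:
XᵀX = [[83.0000, 15.0000]; [15.0000, 4]], rhs = [77.6874, 15.2028]ᵀ  (here Σu = 15.0000, Σ(u)² = 83.0000, Σln w = 15.2028, Σu·ln w = 77.6874).
Δ = 83.0000·4 − (15.0000)² = 107.0000; k = (77.6874·4 − 15.0000·15.2028)/107.0000 = 0.77297, ln C = (83.0000·15.2028 − 15.0000·77.6874)/107.0000 = 0.90204, so C = exp(0.90204) = 2.46463.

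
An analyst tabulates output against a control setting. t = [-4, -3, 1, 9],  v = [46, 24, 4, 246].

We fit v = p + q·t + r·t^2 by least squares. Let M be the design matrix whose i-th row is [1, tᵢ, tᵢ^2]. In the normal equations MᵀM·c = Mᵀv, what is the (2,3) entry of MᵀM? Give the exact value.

Row 2 ↔ basis t, column 3 ↔ basis t^2, so (MᵀM)_{2,3} = Σᵢ (t)·(t^2) = (-4)·(16) + (-3)·(9) + (1)·(1) + (9)·(81) = 639.

639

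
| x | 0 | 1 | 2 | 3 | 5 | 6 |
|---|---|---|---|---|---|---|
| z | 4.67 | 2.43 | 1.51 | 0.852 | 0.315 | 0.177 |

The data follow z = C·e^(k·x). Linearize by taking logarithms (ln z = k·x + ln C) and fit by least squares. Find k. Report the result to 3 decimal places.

k = -0.535

Let Y = ln z. Fitting Y = k·x + ln C by least squares:
Σx = 17.0000, Σ(x)² = 75.0000, Σln z = -0.2058, Σx·ln z = -14.9339.
Equations: 75.0000·k + 17.0000·ln C = -14.9339;  17.0000·k + 6·ln C = -0.2058.
Solving (det = 161.0000): k = -0.53481, ln C = 1.48101.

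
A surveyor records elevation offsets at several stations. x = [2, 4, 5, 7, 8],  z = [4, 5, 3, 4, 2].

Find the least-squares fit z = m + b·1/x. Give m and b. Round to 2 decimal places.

m = 2.84, b = 3.12

From the data, Σ1 = 5, Σ1/x = 341/280, Σ1/x·1/x = 30461/78400.
Right-hand side: Σz = 18, Σ1/x·z = 327/70.
Δ = 5·(30461/78400) − (341/280)² = 4503/9800.
m = (18·(30461/78400) − (341/280)·(327/70))/(4503/9800) = 17045/6004; b = (5·(327/70) − (341/280)·18)/(4503/9800) = 4690/1501.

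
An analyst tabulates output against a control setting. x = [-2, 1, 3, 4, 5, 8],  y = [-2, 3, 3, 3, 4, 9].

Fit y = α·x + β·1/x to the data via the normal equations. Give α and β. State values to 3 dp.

Sums needed: Σx·x = 119, Σx·1/x = 6, Σ1/x·1/x = 21301/14400.
And Σx·y = 120, Σ1/x·y = 307/40.
AᵀA·[α, β]ᵀ = Aᵀy becomes [[119, 6]; [6, 21301/14400]]·[α, β]ᵀ = [120, 307/40]ᵀ.
Determinant 119·(21301/14400) − 6² = 2016419/14400.
α = (120·(21301/14400) − 6·(307/40))/(2016419/14400) = 1893000/2016419; β = (119·(307/40) − 6·120)/(2016419/14400) = 2783880/2016419.

α = 0.939, β = 1.381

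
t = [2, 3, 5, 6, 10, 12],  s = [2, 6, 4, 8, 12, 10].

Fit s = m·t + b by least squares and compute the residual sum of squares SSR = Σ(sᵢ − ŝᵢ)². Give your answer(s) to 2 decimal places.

Entries of MᵀM: Σt·t = 318, Σt = 38, Σ1 = 6.
Right-hand side: Σt·s = 330, Σs = 42.
det = 318·6 − 38² = 464.
m = (330·6 − 38·42)/464 = 24/29; b = (318·42 − 38·330)/464 = 51/29.
Residuals: -41/29, 51/29, -55/29, 37/29, 57/29, -49/29; SSR = 494/29.

SSR = 17.03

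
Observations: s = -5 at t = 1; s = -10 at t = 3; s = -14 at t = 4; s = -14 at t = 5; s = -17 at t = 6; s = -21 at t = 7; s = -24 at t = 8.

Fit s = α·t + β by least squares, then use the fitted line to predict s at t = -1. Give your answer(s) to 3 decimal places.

Normal-equation sums: Σt·t = 200, Σt = 34, Σ1 = 7.
And Σt·s = -602, Σs = -105.
det = 200·7 − 34² = 244.
α = ((-602)·7 − 34·(-105))/244 = -161/61; β = (200·(-105) − 34·(-602))/244 = -133/61.
At t = -1: ŝ = (-161/61)·(-1) + (-133/61)·(1) = 28/61.

ŝ = 0.459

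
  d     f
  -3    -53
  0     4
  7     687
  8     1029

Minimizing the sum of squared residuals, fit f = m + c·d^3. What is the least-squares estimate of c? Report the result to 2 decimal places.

From the data, Σ1 = 4, Σd^3 = 828, Σd^3·d^3 = 380522.
And Σf = 1667, Σd^3·f = 763920.
MᵀM·[m, c]ᵀ = Mᵀf becomes [[4, 828]; [828, 380522]]·[m, c]ᵀ = [1667, 763920]ᵀ.
det = 4·380522 − 828² = 836504.
m = (1667·380522 − 828·763920)/836504 = 902207/418252; c = (4·763920 − 828·1667)/836504 = 418851/209126.

c = 2.00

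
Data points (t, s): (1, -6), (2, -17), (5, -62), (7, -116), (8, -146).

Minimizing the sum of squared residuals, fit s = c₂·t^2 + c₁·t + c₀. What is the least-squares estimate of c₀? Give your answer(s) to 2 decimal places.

The normal system XᵀX·[c₂, c₁, c₀]ᵀ = Xᵀs is [[7139, 989, 143]; [989, 143, 23]; [143, 23, 5]]·[c₂, c₁, c₀]ᵀ = [-16652, -2330, -347]ᵀ.
Inverting the 3×3 Gram matrix, [c₂, c₁, c₀]ᵀ = [-2011/1038, -857/346, -1348/519]ᵀ.

c₀ = -2.60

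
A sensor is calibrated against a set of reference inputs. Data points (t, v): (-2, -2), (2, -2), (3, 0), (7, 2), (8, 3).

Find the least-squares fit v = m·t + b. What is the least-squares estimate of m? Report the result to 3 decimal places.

Entries of AᵀA: Σt·t = 130, Σt = 18, Σ1 = 5.
Right-hand side: Σt·v = 38, Σv = 1.
Normal equations: [[130, 18]; [18, 5]]·[m, b]ᵀ = [38, 1]ᵀ.
Determinant 130·5 − 18² = 326.
m = (38·5 − 18·1)/326 = 86/163; b = (130·1 − 18·38)/326 = -277/163.

m = 0.528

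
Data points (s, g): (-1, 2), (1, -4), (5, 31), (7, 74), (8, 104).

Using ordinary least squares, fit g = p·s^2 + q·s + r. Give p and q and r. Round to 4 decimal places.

Setting ∂/∂p … = 0 gives: 7124·p + 980·q + 140·r = 11055;  980·p + 140·q + 20·r = 1499;  140·p + 20·q + 5·r = 207.
Solving the 3×3 system (Gaussian elimination) gives p = 281/132, q = -409/110, r = -10/3.

p = 2.1288, q = -3.7182, r = -3.3333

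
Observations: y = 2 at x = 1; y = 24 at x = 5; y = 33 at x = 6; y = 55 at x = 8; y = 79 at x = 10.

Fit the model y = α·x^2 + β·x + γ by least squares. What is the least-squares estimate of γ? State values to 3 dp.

With design matrix M, MᵀM = [[16018, 1854, 226]; [1854, 226, 30]; [226, 30, 5]] and Mᵀy = [13210, 1550, 193]ᵀ.
Inverting the 3×3 Gram matrix, [α, β, γ]ᵀ = [3487/5914, 12647/5914, -2607/2957]ᵀ.

γ = -0.882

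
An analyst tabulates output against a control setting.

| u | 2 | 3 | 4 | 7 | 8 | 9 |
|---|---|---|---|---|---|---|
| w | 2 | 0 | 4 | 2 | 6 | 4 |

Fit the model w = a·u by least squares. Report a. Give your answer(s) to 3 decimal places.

a = 0.529

Entries of AᵀA: Σu·u = 223.
Moment sums: Σu·w = 118.
So AᵀA·[a]ᵀ = Aᵀw: [[223]]·[a]ᵀ = [118]ᵀ.
a = 118/223 = 0.529148.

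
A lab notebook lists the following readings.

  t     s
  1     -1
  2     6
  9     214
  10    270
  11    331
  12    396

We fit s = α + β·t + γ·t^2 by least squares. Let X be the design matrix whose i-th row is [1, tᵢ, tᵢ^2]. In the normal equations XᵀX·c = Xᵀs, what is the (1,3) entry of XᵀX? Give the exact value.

Row 1 ↔ basis 1, column 3 ↔ basis t^2, so (XᵀX)_{1,3} = Σᵢ t^2 = (1)·(1) + (1)·(4) + (1)·(81) + (1)·(100) + (1)·(121) + (1)·(144) = 451.

451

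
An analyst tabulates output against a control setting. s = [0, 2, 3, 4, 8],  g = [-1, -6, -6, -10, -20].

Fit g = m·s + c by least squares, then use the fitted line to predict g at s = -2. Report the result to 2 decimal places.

ĝ = 4.26

From the data, Σs·s = 93, Σs = 17, Σ1 = 5.
For Aᵀg: Σs·g = -230, Σg = -43.
So AᵀA·[m, c]ᵀ = Aᵀg: [[93, 17]; [17, 5]]·[m, c]ᵀ = [-230, -43]ᵀ.
det = 93·5 − 17² = 176.
m = ((-230)·5 − 17·(-43))/176 = -419/176; c = (93·(-43) − 17·(-230))/176 = -89/176.
At s = -2: ĝ = (-419/176)·(-2) + (-89/176)·(1) = 749/176.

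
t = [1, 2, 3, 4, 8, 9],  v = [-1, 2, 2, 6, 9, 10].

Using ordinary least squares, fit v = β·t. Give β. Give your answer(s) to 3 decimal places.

β = 1.114

From the data, Σt·t = 175.
Right-hand side: Σt·v = 195.
β = 195/175 = 1.11429.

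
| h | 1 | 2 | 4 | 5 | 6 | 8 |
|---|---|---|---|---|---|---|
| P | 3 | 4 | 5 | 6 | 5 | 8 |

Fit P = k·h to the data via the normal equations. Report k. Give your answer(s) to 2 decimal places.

k = 1.06

Sums needed: Σh·h = 146.
For XᵀP: Σh·P = 155.
XᵀX·[k]ᵀ = XᵀP becomes [[146]]·[k]ᵀ = [155]ᵀ.
k = 155/146 = 1.06164.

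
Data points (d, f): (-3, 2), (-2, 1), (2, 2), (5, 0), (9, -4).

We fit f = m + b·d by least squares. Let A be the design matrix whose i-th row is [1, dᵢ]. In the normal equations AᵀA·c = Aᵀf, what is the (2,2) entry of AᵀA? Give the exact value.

Row 2 ↔ basis d, column 2 ↔ basis d, so (AᵀA)_{2,2} = Σᵢ (d)·(d) = (-3)·(-3) + (-2)·(-2) + (2)·(2) + (5)·(5) + (9)·(9) = 123.

123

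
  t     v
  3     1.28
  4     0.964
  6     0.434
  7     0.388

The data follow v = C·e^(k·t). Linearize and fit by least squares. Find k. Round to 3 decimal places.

k = -0.319

Taking logs, ln v = k·t + ln C, so regress ln v on t.
AᵀA = [[110.0000, 20.0000]; [20.0000, 4]], rhs = [-11.0416, -1.5713]ᵀ  (here Σt = 20.0000, Σ(t)² = 110.0000, Σln v = -1.5713, Σt·ln v = -11.0416).
Slope k = (n·Σt·ln v − Σt·Σln v)/(n·Σ(t)² − (Σt)²) = (4·-11.0416 − 20.0000·-1.5713)/40.0000 = -0.31853; ln C = (Σln v − k·Σt)/n = 1.19982.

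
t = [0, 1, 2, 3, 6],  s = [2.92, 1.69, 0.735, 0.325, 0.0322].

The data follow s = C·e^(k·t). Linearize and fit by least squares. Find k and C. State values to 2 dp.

k = -0.77, C = 3.26

Taking logs, ln s = k·t + ln C, so regress ln s on t.
Σt = 12.0000, Σ(t)² = 50.0000, Σln s = -3.2713, Σt·ln s = -24.0776.
Equations: 50.0000·k + 12.0000·ln C = -24.0776;  12.0000·k + 5·ln C = -3.2713.
Solving (det = 106.0000): k = -0.76540, ln C = 1.18270, so C = exp(1.18270) = 3.26317.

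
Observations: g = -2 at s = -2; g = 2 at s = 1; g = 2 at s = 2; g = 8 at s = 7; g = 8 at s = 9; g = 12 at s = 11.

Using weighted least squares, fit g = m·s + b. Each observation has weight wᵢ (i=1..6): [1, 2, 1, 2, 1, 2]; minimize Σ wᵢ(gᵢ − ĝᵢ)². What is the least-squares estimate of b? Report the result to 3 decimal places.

Normal-equation sums: Σwᵢ·s·s = 431, Σwᵢ·s = 47, Σwᵢ·1 = 9.
Right-hand side: Σwᵢ·s·g = 460, Σwᵢ·g = 52.
Normal equations: [[431, 47]; [47, 9]]·[m, b]ᵀ = [460, 52]ᵀ.
Eliminating b: 9·(row 1) − 47·(row 2) gives 1670·m = 9·460 − 47·52 = 1696, so m = 848/835.
Then b = (52 − 47·(848/835))/9 = 396/835.

b = 0.474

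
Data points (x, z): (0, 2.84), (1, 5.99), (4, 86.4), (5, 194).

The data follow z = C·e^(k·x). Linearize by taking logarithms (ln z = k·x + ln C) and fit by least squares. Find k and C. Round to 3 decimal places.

Linearized form: ln z = k·x + ln C. From the 4 transformed points,
XᵀX = [[42.0000, 10.0000]; [10.0000, 4]], rhs = [45.9653, 12.5607]ᵀ  (here Σx = 10.0000, Σ(x)² = 42.0000, Σln z = 12.5607, Σx·ln z = 45.9653).
Solving (det = 68.0000): k = 0.85668, ln C = 0.99850, so C = exp(0.99850) = 2.71420.

k = 0.857, C = 2.714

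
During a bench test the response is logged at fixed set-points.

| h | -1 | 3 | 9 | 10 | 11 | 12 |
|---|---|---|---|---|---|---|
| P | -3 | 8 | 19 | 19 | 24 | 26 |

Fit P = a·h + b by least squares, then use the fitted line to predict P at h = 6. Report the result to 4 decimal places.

From the data, Σh·h = 456, Σh = 44, Σ1 = 6.
Right-hand side: Σh·P = 964, ΣP = 93.
XᵀX·[a, b]ᵀ = XᵀP becomes [[456, 44]; [44, 6]]·[a, b]ᵀ = [964, 93]ᵀ.
det = 456·6 − 44² = 800.
a = (964·6 − 44·93)/800 = 423/200; b = (456·93 − 44·964)/800 = -1/100.
At h = 6: P̂ = (423/200)·(6) + (-1/100)·(1) = 317/25.

P̂ = 12.6800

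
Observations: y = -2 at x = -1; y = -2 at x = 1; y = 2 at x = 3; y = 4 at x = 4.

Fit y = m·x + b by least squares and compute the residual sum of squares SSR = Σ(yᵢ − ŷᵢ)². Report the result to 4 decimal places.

SSR = 3.7966

Compute the Gram sums: Σx·x = 27, Σx = 7, Σ1 = 4.
For Mᵀy: Σx·y = 22, Σy = 2.
MᵀM·[m, b]ᵀ = Mᵀy becomes [[27, 7]; [7, 4]]·[m, b]ᵀ = [22, 2]ᵀ.
Δ = 27·4 − 7² = 59.
m = (22·4 − 7·2)/59 = 74/59; b = (27·2 − 7·22)/59 = -100/59.
Residuals: 56/59, -92/59, -4/59, 40/59; SSR = 224/59.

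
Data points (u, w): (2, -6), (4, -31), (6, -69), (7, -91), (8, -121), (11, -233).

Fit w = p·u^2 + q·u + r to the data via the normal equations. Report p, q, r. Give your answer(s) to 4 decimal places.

p = -1.9742, q = 0.6059, r = -0.2509

MᵀM·[p, q, r]ᵀ = Mᵀw reads: 22706·p + 2474·q + 290·r = -43400;  2474·p + 290·q + 38·r = -4718;  290·p + 38·q + 6·r = -551.
Solving the 3×3 system (Gaussian elimination) gives p = -2219/1124, q = 681/1124, r = -141/562.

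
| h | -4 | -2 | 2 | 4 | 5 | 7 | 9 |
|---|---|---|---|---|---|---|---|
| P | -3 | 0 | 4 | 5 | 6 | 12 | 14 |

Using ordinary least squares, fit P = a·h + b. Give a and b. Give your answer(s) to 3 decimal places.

The normal equations are: 195·a + 21·b = 280;  21·a + 7·b = 38.
Eliminating b: 7·(row 1) − 21·(row 2) gives 924·a = 7·280 − 21·38 = 1162, so a = 83/66.
Then b = (38 − 21·(83/66))/7 = 255/154.

a = 1.258, b = 1.656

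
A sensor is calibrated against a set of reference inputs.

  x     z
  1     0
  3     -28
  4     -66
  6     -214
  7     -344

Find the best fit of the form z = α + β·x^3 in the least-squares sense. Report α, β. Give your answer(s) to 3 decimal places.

AᵀA·[α, β]ᵀ = Aᵀz reads: 5·α + 651·β = -652;  651·α + 169131·β = -169196.
det = 5·169131 − 651² = 421854.
α = ((-652)·169131 − 651·(-169196))/421854 = -21136/70309; β = (5·(-169196) − 651·(-652))/421854 = -210764/210927.

α = -0.301, β = -0.999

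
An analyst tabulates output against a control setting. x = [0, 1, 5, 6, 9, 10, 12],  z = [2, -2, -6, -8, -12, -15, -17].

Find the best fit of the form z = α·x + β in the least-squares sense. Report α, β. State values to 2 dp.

α = -1.51, β = 1.00

Compute the Gram sums: Σx·x = 387, Σx = 43, Σ1 = 7.
For Aᵀz: Σx·z = -542, Σz = -58.
Eliminating β: 7·(row 1) − 43·(row 2) gives 860·α = 7·(-542) − 43·(-58) = -1300, so α = -65/43.
Then β = ((-58) − 43·(-65/43))/7 = 1.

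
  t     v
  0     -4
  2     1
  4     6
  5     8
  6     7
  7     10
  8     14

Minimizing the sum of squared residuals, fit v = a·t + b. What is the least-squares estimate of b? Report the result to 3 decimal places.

b = -3.389

From the data, Σt·t = 194, Σt = 32, Σ1 = 7.
Moment sums: Σt·v = 290, Σv = 42.
Normal equations: [[194, 32]; [32, 7]]·[a, b]ᵀ = [290, 42]ᵀ.
Eliminating b: 7·(row 1) − 32·(row 2) gives 334·a = 7·290 − 32·42 = 686, so a = 343/167.
Then b = (42 − 32·(343/167))/7 = -566/167.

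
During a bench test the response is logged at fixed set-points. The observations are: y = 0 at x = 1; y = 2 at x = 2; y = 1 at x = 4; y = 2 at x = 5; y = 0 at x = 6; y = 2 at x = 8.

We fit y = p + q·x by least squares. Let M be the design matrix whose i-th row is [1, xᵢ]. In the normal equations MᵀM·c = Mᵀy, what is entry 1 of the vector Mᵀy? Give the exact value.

Entry 1 ↔ basis 1, so (Mᵀy)_{1} = Σᵢ yᵢ = (1)·(0) + (1)·(2) + (1)·(1) + (1)·(2) + (1)·(0) + (1)·(2) = 7.

7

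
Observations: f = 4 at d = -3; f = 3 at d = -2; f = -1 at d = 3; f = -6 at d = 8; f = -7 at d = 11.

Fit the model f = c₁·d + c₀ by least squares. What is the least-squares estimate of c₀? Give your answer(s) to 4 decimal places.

Normal-equation sums: Σd·d = 207, Σd = 17, Σ1 = 5.
For Aᵀf: Σd·f = -146, Σf = -7.
Eliminating c₀: 5·(row 1) − 17·(row 2) gives 746·c₁ = 5·(-146) − 17·(-7) = -611, so c₁ = -611/746.
Then c₀ = ((-7) − 17·(-611/746))/5 = 1033/746.

c₀ = 1.3847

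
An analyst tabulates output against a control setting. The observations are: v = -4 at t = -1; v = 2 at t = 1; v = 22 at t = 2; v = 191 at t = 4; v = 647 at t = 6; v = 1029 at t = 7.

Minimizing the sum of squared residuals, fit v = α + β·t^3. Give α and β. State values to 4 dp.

From the data, Σ1 = 6, Σt^3 = 631, Σt^3·t^3 = 168467.
And Σv = 1887, Σt^3·v = 505105.
AᵀA·[α, β]ᵀ = Aᵀv becomes [[6, 631]; [631, 168467]]·[α, β]ᵀ = [1887, 505105]ᵀ.
Eliminating β: 168467·(row 1) − 631·(row 2) gives 612641·α = 168467·1887 − 631·505105 = -824026, so α = -824026/612641.
Then β = (505105 − 631·(-824026/612641))/168467 = 1839933/612641.

α = -1.3450, β = 3.0033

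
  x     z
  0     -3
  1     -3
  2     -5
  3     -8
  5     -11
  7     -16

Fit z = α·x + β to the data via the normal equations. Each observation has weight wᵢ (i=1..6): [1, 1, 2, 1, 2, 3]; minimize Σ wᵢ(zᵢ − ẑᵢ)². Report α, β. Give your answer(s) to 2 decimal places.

α = -2.01, β = -1.56

Sums needed: Σwᵢ·x·x = 215, Σwᵢ·x = 39, Σwᵢ·1 = 10.
Moment sums: Σwᵢ·x·z = -493, Σwᵢ·z = -94.
Eliminating β: 10·(row 1) − 39·(row 2) gives 629·α = 10·(-493) − 39·(-94) = -1264, so α = -1264/629.
Then β = ((-94) − 39·(-1264/629))/10 = -983/629.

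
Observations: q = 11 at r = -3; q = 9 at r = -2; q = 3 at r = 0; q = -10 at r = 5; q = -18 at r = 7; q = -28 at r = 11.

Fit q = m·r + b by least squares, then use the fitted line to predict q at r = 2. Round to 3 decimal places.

q̂ = -2.669

Compute the Gram sums: Σr·r = 208, Σr = 18, Σ1 = 6.
And Σr·q = -535, Σq = -33.
MᵀM·[m, b]ᵀ = Mᵀq becomes [[208, 18]; [18, 6]]·[m, b]ᵀ = [-535, -33]ᵀ.
Δ = 208·6 − 18² = 924.
m = ((-535)·6 − 18·(-33))/924 = -218/77; b = (208·(-33) − 18·(-535))/924 = 461/154.
At r = 2: q̂ = (-218/77)·(2) + (461/154)·(1) = -411/154.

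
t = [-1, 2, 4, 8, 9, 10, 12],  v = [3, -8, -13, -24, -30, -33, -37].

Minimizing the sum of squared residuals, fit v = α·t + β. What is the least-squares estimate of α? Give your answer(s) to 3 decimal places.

α = -3.106

Sums needed: Σt·t = 410, Σt = 44, Σ1 = 7.
Right-hand side: Σt·v = -1307, Σv = -142.
MᵀM·[α, β]ᵀ = Mᵀv becomes [[410, 44]; [44, 7]]·[α, β]ᵀ = [-1307, -142]ᵀ.
Eliminating β: 7·(row 1) − 44·(row 2) gives 934·α = 7·(-1307) − 44·(-142) = -2901, so α = -2901/934.
Then β = ((-142) − 44·(-2901/934))/7 = -356/467.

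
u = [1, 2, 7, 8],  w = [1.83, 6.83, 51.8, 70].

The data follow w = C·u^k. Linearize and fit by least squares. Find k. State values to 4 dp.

Linearized form: ln w = k·ln u + ln C. From the 4 transformed points,
XᵀX = [[8.5911, 4.7185]; [4.7185, 4]], rhs = [17.8475, 10.7215]ᵀ  (here Σln u = 4.7185, Σ(ln u)² = 8.5911, Σln w = 10.7215, Σln u·ln w = 17.8475).
Slope k = (n·Σln u·ln w − Σln u·Σln w)/(n·Σ(ln u)² − (Σln u)²) = (4·17.8475 − 4.7185·10.7215)/12.1002 = 1.71904; ln C = (Σln w − k·Σln u)/n = 0.65257.

k = 1.7190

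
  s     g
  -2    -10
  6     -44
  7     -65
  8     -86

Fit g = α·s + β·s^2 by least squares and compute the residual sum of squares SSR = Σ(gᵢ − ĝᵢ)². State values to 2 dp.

SSR = 2.84

Compute the Gram sums: Σs·s = 153, Σs·s^2 = 1063, Σs^2·s^2 = 7809.
For Aᵀg: Σs·g = -1387, Σs^2·g = -10313.
Δ = 153·7809 − 1063² = 64808.
α = ((-1387)·7809 − 1063·(-10313))/64808 = 32909/16202; β = (153·(-10313) − 1063·(-1387))/64808 = -25877/16202.
Residuals: 3653/8101, 10615/8101, -7760/8101, -258/8101; SSR = 22998/8101.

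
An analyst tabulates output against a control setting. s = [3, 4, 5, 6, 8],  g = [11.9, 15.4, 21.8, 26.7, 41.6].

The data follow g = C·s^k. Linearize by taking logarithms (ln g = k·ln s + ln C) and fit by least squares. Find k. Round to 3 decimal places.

k = 1.288

With ln gᵢ as the transformed response and ln sᵢ as the regressor:
AᵀA = [[13.2535, 7.9655]; [7.9655, 5]], rhs = [25.1092, 15.3056]ᵀ  (here Σln s = 7.9655, Σ(ln s)² = 13.2535, Σln g = 15.3056, Σln s·ln g = 25.1092).
Δ = 13.2535·5 − (7.9655)² = 2.8177; k = (25.1092·5 − 7.9655·15.3056)/2.8177 = 1.28786, ln C = (13.2535·15.3056 − 7.9655·25.1092)/2.8177 = 1.00941.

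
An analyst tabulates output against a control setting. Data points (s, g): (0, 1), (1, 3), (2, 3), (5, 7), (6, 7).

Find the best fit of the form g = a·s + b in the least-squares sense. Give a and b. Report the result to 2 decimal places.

a = 1.01, b = 1.36

Entries of AᵀA: Σs·s = 66, Σs = 14, Σ1 = 5.
For Aᵀg: Σs·g = 86, Σg = 21.
AᵀA·[a, b]ᵀ = Aᵀg becomes [[66, 14]; [14, 5]]·[a, b]ᵀ = [86, 21]ᵀ.
Determinant 66·5 − 14² = 134.
a = (86·5 − 14·21)/134 = 68/67; b = (66·21 − 14·86)/134 = 91/67.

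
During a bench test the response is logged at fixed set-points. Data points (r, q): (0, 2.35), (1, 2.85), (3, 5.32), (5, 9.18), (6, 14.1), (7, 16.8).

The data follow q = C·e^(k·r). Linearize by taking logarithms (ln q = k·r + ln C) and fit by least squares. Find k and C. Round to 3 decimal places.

k = 0.292, C = 2.236

With ln qᵢ as the transformed response and rᵢ as the regressor:
Σr = 22.0000, Σ(r)² = 120.0000, Σln q = 11.2578, Σr·ln q = 52.7736.
Equations: 120.0000·k + 22.0000·ln C = 52.7736;  22.0000·k + 6·ln C = 11.2578.
Solving (det = 236.0000): k = 0.29225, ln C = 0.80473, so C = exp(0.80473) = 2.23609.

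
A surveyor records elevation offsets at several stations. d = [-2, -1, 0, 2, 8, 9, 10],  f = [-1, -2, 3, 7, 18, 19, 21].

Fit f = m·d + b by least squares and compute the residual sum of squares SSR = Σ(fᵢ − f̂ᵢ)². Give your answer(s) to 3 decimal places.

SSR = 7.736

Sums needed: Σd·d = 254, Σd = 26, Σ1 = 7.
And Σd·f = 543, Σf = 65.
Eliminating b: 7·(row 1) − 26·(row 2) gives 1102·m = 7·543 − 26·65 = 2111, so m = 2111/1102.
Then b = (65 − 26·(2111/1102))/7 = 1196/551.
Residuals: 364/551, -2485/1102, 457/551, 550/551, 278/551, -453/1102, -180/551; SSR = 8525/1102.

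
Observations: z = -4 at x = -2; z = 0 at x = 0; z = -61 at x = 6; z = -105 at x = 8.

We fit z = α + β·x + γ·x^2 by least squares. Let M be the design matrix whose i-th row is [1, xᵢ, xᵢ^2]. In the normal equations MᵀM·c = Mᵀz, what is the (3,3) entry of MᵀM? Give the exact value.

Row 3 ↔ basis x^2, column 3 ↔ basis x^2, so (MᵀM)_{3,3} = Σᵢ (x^2)·(x^2) = (4)·(4) + (0)·(0) + (36)·(36) + (64)·(64) = 5408.

5408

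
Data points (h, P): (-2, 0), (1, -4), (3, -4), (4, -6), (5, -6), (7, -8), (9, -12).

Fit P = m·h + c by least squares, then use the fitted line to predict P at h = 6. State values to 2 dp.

P̂ = -7.83

From the data, Σh·h = 185, Σh = 27, Σ1 = 7.
For AᵀP: Σh·P = -234, ΣP = -40.
AᵀA·[m, c]ᵀ = AᵀP becomes [[185, 27]; [27, 7]]·[m, c]ᵀ = [-234, -40]ᵀ.
det = 185·7 − 27² = 566.
m = ((-234)·7 − 27·(-40))/566 = -279/283; c = (185·(-40) − 27·(-234))/566 = -541/283.
At h = 6: P̂ = (-279/283)·(6) + (-541/283)·(1) = -2215/283.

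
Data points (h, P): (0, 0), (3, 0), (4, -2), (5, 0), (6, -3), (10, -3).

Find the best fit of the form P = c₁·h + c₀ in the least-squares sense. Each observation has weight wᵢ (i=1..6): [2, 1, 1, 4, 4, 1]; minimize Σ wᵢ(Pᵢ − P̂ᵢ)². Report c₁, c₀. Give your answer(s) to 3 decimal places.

Normal-equation sums: Σwᵢ·h·h = 369, Σwᵢ·h = 61, Σwᵢ·1 = 13.
And Σwᵢ·h·P = -110, Σwᵢ·P = -17.
Normal equations: [[369, 61]; [61, 13]]·[c₁, c₀]ᵀ = [-110, -17]ᵀ.
Eliminating c₀: 13·(row 1) − 61·(row 2) gives 1076·c₁ = 13·(-110) − 61·(-17) = -393, so c₁ = -393/1076.
Then c₀ = ((-17) − 61·(-393/1076))/13 = 437/1076.

c₁ = -0.365, c₀ = 0.406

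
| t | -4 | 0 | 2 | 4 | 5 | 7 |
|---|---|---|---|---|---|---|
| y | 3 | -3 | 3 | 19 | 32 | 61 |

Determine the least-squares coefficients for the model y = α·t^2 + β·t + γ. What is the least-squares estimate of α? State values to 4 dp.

α = 1.0296

Setting ∂/∂α … = 0 gives: 3554·α + 476·β + 110·γ = 4153;  476·α + 110·β + 14·γ = 657;  110·α + 14·β + 6·γ = 115.
Solving the 3×3 system (Gaussian elimination) gives α = 10931/10617, β = 22357/10617, γ = -32717/7078.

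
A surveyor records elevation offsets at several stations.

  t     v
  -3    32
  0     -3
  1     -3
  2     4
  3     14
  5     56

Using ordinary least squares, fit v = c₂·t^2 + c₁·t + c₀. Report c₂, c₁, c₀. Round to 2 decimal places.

MᵀM·[c₂, c₁, c₀]ᵀ = Mᵀv reads: 804·c₂ + 134·c₁ + 48·c₀ = 1827;  134·c₂ + 48·c₁ + 8·c₀ = 231;  48·c₂ + 8·c₁ + 6·c₀ = 100.
Solving the 3×3 system (Gaussian elimination) gives c₂ = 6751/2310, c₁ = -63/22, c₀ = -304/105.

c₂ = 2.92, c₁ = -2.86, c₀ = -2.90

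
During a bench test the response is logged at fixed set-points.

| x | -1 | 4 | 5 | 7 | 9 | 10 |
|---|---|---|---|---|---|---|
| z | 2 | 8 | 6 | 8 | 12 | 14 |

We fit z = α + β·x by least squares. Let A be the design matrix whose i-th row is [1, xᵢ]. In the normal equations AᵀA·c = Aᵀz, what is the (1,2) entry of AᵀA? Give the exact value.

34

Row 1 ↔ basis 1, column 2 ↔ basis x, so (AᵀA)_{1,2} = Σᵢ x = (1)·(-1) + (1)·(4) + (1)·(5) + (1)·(7) + (1)·(9) + (1)·(10) = 34.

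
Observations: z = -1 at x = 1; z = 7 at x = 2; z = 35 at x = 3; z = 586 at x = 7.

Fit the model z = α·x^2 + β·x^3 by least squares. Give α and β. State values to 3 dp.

Sums needed: Σx^2·x^2 = 2499, Σx^2·x^3 = 17083, Σx^3·x^3 = 118443.
Right-hand side: Σx^2·z = 29056, Σx^3·z = 201998.
Normal equations: [[2499, 17083]; [17083, 118443]]·[α, β]ᵀ = [29056, 201998]ᵀ.
Determinant 2499·118443 − 17083² = 4160168.
α = (29056·118443 − 17083·201998)/4160168 = -4626013/2080084; β = (2499·201998 − 17083·29056)/4160168 = 4214677/2080084.

α = -2.224, β = 2.026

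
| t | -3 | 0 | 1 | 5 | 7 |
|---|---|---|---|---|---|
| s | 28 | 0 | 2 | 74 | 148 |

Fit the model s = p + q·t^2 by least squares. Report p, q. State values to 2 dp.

p = -0.32, q = 3.02

Entries of MᵀM: Σ1 = 5, Σt^2 = 84, Σt^2·t^2 = 3108.
And Σs = 252, Σt^2·s = 9356.
Normal equations: [[5, 84]; [84, 3108]]·[p, q]ᵀ = [252, 9356]ᵀ.
Δ = 5·3108 − 84² = 8484.
p = (252·3108 − 84·9356)/8484 = -32/101; q = (5·9356 − 84·252)/8484 = 6403/2121.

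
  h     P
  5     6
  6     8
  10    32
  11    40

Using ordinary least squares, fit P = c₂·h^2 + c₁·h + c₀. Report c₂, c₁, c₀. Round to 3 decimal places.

With design matrix M, MᵀM = [[26562, 2672, 282]; [2672, 282, 32]; [282, 32, 4]] and MᵀP = [8478, 838, 86]ᵀ.
Inverting the 3×3 Gram matrix, [c₂, c₁, c₀]ᵀ = [3/5, -249/65, 128/13]ᵀ.

c₂ = 0.600, c₁ = -3.831, c₀ = 9.846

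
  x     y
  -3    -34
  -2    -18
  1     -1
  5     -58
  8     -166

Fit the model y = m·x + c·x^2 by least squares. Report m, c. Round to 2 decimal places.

m = 2.80, c = -2.94

Forming MᵀM = [[103, 603]; [603, 4819]] and Mᵀy = [-1481, -12453]ᵀ gives MᵀM·[m, c]ᵀ = Mᵀy.
Δ = 103·4819 − 603² = 132748.
m = ((-1481)·4819 − 603·(-12453))/132748 = 93055/33187; c = (103·(-12453) − 603·(-1481))/132748 = -97404/33187.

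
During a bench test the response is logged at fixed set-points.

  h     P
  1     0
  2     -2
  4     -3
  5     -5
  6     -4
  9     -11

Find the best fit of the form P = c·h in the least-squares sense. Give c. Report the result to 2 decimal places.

c = -1.01

Setting ∂/∂c … = 0 gives: 163·c = -164.
(Σh·h = 163, Σh·P = -164.)
c = (-164)/163 = -1.00613.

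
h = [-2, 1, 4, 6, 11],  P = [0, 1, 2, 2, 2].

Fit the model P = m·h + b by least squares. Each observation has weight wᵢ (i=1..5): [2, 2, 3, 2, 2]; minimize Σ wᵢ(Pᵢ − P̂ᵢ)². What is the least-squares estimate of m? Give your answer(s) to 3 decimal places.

With design matrix M, MᵀWM = [[372, 44]; [44, 11]] and MᵀWP = [94, 16]ᵀ.
Δ = 372·11 − 44² = 2156.
m = (94·11 − 44·16)/2156 = 15/98; b = (372·16 − 44·94)/2156 = 454/539.

m = 0.153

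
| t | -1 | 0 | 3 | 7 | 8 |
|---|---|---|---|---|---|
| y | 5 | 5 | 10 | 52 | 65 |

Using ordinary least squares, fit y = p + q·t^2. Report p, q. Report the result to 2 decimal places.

p = 3.63, q = 0.97

Setting ∂/∂p … = 0 gives: 5·p + 123·q = 137;  123·p + 6579·q = 6803.
(Σ1 = 5, Σt^2 = 123, Σt^2·t^2 = 6579, Σy = 137, Σt^2·y = 6803.)
Eliminating q: 6579·(row 1) − 123·(row 2) gives 17766·p = 6579·137 − 123·6803 = 64554, so p = 1537/423.
Then q = (6803 − 123·(1537/423))/6579 = 1226/1269.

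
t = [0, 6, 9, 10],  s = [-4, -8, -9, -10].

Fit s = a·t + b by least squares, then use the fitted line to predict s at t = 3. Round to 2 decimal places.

ŝ = -5.86

The normal equations are: 217·a + 25·b = -229;  25·a + 4·b = -31.
(Σt·t = 217, Σt = 25, Σ1 = 4, Σt·s = -229, Σs = -31.)
Eliminating b: 4·(row 1) − 25·(row 2) gives 243·a = 4·(-229) − 25·(-31) = -141, so a = -47/81.
Then b = ((-31) − 25·(-47/81))/4 = -334/81.
At t = 3: ŝ = (-47/81)·(3) + (-334/81)·(1) = -475/81.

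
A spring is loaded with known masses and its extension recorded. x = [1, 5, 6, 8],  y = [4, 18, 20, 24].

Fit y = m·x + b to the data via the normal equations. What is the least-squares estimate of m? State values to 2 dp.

m = 2.92

With design matrix A, AᵀA = [[126, 20]; [20, 4]] and Aᵀy = [406, 66]ᵀ.
det = 126·4 − 20² = 104.
m = (406·4 − 20·66)/104 = 38/13; b = (126·66 − 20·406)/104 = 49/26.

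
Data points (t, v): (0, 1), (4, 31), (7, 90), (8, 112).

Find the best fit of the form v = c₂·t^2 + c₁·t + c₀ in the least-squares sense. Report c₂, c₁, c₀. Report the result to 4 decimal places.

c₂ = 1.5756, c₁ = 1.4445, c₀ = 0.8257

Forming AᵀA = [[6753, 919, 129]; [919, 129, 19]; [129, 19, 4]] and Aᵀv = [12074, 1650, 234]ᵀ gives AᵀA·[c₂, c₁, c₀]ᵀ = Aᵀv.
Solving the 3×3 system (Gaussian elimination) gives c₂ = 2105/1336, c₁ = 9649/6680, c₀ = 1379/1670.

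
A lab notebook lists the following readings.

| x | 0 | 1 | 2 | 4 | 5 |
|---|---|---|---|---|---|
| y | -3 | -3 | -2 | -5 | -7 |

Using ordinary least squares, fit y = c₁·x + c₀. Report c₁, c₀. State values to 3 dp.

From the data, Σx·x = 46, Σx = 12, Σ1 = 5.
And Σx·y = -62, Σy = -20.
AᵀA·[c₁, c₀]ᵀ = Aᵀy becomes [[46, 12]; [12, 5]]·[c₁, c₀]ᵀ = [-62, -20]ᵀ.
Δ = 46·5 − 12² = 86.
c₁ = ((-62)·5 − 12·(-20))/86 = -35/43; c₀ = (46·(-20) − 12·(-62))/86 = -88/43.

c₁ = -0.814, c₀ = -2.047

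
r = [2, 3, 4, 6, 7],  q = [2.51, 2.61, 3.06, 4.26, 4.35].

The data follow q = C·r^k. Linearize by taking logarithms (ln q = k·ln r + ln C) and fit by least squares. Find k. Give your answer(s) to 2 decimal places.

k = 0.49

Taking logs, ln q = k·ln r + ln C, so regress ln q on ln r.
Σln r = 6.9157, Σ(ln r)² = 10.6062, Σln q = 5.9175, Σln r·ln q = 8.6999.
Equations: 10.6062·k + 6.9157·ln C = 8.6999;  6.9157·k + 5·ln C = 5.9175.
Slope k = (n·Σln r·ln q − Σln r·Σln q)/(n·Σ(ln r)² − (Σln r)²) = (5·8.6999 − 6.9157·5.9175)/5.2037 = 0.49496; ln C = (Σln q − k·Σln r)/n = 0.49890.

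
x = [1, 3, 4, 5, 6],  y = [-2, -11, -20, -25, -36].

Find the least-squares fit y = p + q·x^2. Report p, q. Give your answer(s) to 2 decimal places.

p = -2.31, q = -0.95

The normal system AᵀA·[p, q]ᵀ = Aᵀy is [[5, 87]; [87, 2259]]·[p, q]ᵀ = [-94, -2342]ᵀ.
Eliminating q: 2259·(row 1) − 87·(row 2) gives 3726·p = 2259·(-94) − 87·(-2342) = -8592, so p = -1432/621.
Then q = ((-2342) − 87·(-1432/621))/2259 = -1766/1863.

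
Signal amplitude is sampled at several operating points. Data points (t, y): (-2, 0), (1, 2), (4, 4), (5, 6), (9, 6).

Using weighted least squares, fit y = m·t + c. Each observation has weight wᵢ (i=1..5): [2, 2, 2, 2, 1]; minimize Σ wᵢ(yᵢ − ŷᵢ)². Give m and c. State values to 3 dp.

m = 0.644, c = 1.545

Sums needed: Σwᵢ·t·t = 173, Σwᵢ·t = 25, Σwᵢ·1 = 9.
Right-hand side: Σwᵢ·t·y = 150, Σwᵢ·y = 30.
Determinant 173·9 − 25² = 932.
m = (150·9 − 25·30)/932 = 150/233; c = (173·30 − 25·150)/932 = 360/233.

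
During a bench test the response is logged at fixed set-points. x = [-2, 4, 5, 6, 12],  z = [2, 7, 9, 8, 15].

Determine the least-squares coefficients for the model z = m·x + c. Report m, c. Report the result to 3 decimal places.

MᵀM·[m, c]ᵀ = Mᵀz reads: 225·m + 25·c = 297;  25·m + 5·c = 41.
(Σx·x = 225, Σx = 25, Σ1 = 5, Σx·z = 297, Σz = 41.)
Δ = 225·5 − 25² = 500.
m = (297·5 − 25·41)/500 = 23/25; c = (225·41 − 25·297)/500 = 18/5.

m = 0.920, c = 3.600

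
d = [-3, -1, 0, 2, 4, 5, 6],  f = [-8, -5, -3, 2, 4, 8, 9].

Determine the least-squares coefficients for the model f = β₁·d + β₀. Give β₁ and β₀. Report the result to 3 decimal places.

Setting ∂/∂β₁ … = 0 gives: 91·β₁ + 13·β₀ = 143;  13·β₁ + 7·β₀ = 7.
(Σd·d = 91, Σd = 13, Σ1 = 7, Σd·f = 143, Σf = 7.)
det = 91·7 − 13² = 468.
β₁ = (143·7 − 13·7)/468 = 35/18; β₀ = (91·7 − 13·143)/468 = -47/18.

β₁ = 1.944, β₀ = -2.611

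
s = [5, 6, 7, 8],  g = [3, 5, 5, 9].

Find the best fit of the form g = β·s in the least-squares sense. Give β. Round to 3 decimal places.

β = 0.874

The normal equations are: 174·β = 152.
β = 152/174 = 0.873563.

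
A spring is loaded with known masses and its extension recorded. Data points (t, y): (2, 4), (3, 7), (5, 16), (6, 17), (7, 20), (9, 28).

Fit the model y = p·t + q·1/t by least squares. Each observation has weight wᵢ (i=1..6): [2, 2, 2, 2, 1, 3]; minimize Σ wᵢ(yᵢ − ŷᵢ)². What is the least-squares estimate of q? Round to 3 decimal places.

q = -5.139

Normal-equation sums: Σwᵢ·t·t = 440, Σwᵢ·t·1/t = 12, Σwᵢ·1/t·1/t = 30271/33075.
For AᵀWy: Σwᵢ·t·y = 1318, Σwᵢ·1/t·y = 3457/105.
Normal equations: [[440, 12]; [12, 30271/33075]]·[p, q]ᵀ = [1318, 3457/105]ᵀ.
Δ = 440·(30271/33075) − 12² = 1711288/6615.
p = (1318·(30271/33075) − 12·(3457/105))/(1711288/6615) = 13414859/4278220; q = (440·(3457/105) − 12·1318)/(1711288/6615) = -1099350/213911.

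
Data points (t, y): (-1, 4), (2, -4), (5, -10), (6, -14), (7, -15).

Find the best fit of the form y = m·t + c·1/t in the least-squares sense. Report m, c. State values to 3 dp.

Sums needed: Σt·t = 115, Σt·1/t = 5, Σ1/t·1/t = 29507/22050.
Right-hand side: Σt·y = -251, Σ1/t·y = -262/21.
So XᵀX·[m, c]ᵀ = Xᵀy: [[115, 5]; [5, 29507/22050]]·[m, c]ᵀ = [-251, -262/21]ᵀ.
Eliminating c: (29507/22050)·(row 1) − 5·(row 2) gives (568411/4410)·m = (29507/22050)·(-251) − 5·(-262/21) = -6030757/22050, so m = -6030757/2842055.
Then c = ((-262/21) − 5·(-6030757/2842055))/(29507/22050) = -792750/568411.

m = -2.122, c = -1.395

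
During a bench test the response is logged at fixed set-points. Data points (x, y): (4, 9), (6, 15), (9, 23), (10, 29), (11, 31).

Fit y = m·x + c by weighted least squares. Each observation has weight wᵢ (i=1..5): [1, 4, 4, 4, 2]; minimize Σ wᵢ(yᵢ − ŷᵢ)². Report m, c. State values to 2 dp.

m = 3.23, c = -4.54

Sums needed: Σwᵢ·x·x = 1126, Σwᵢ·x = 126, Σwᵢ·1 = 15.
Right-hand side: Σwᵢ·x·y = 3066, Σwᵢ·y = 339.
So AᵀWA·[m, c]ᵀ = AᵀWy: [[1126, 126]; [126, 15]]·[m, c]ᵀ = [3066, 339]ᵀ.
Eliminating c: 15·(row 1) − 126·(row 2) gives 1014·m = 15·3066 − 126·339 = 3276, so m = 42/13.
Then c = (339 − 126·(42/13))/15 = -59/13.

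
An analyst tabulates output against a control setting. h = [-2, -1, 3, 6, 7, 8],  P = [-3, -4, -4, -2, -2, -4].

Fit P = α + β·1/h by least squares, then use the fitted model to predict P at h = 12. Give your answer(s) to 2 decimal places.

P̂ = -3.05

Setting ∂/∂α … = 0 gives: 6·α + (-41/56)·β = -19;  (-41/56)·α + (40217/28224)·β = 64/21.
(Σ1 = 6, Σ1/h = -41/56, Σ1/h·1/h = 40217/28224, ΣP = -19, Σ1/h·P = 64/21.)
det = 6·(40217/28224) − (-41/56)² = 75391/9408.
α = ((-19)·(40217/28224) − (-41/56)·(64/21))/(75391/9408) = -701147/226173; β = (6·(64/21) − (-41/56)·(-19))/(75391/9408) = 41160/75391.
At h = 12: P̂ = (-701147/226173)·(1) + (41160/75391)·(1/12) = -690857/226173.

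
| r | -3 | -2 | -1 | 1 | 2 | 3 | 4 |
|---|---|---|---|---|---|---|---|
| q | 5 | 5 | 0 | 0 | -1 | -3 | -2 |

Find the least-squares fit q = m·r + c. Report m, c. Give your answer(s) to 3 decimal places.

The normal equations are: 44·m + 4·c = -44;  4·m + 7·c = 4.
(Σr·r = 44, Σr = 4, Σ1 = 7, Σr·q = -44, Σq = 4.)
Eliminating c: 7·(row 1) − 4·(row 2) gives 292·m = 7·(-44) − 4·4 = -324, so m = -81/73.
Then c = (4 − 4·(-81/73))/7 = 88/73.

m = -1.110, c = 1.205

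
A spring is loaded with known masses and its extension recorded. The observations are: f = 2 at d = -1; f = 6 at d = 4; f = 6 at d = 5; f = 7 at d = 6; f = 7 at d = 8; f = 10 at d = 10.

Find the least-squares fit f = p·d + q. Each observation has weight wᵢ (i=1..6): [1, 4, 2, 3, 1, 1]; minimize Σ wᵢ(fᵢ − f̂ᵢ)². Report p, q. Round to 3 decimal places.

p = 0.646, q = 3.051

From the data, Σwᵢ·d·d = 387, Σwᵢ·d = 61, Σwᵢ·1 = 12.
For AᵀWf: Σwᵢ·d·f = 436, Σwᵢ·f = 76.
So AᵀWA·[p, q]ᵀ = AᵀWf: [[387, 61]; [61, 12]]·[p, q]ᵀ = [436, 76]ᵀ.
Eliminating q: 12·(row 1) − 61·(row 2) gives 923·p = 12·436 − 61·76 = 596, so p = 596/923.
Then q = (76 − 61·(596/923))/12 = 2816/923.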